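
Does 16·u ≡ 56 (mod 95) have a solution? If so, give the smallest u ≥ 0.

gcd(16, 95) = 1, so a unique solution mod 95 exists.
16⁻¹ ≡ 6 (mod 95).
u ≡ 6·56 ≡ 51 (mod 95).

51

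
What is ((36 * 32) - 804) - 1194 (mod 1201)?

355

36 * 32 = 1152
1152 - 804 = 348
348 - 1194 = -846 ≡ 355 (mod 1201)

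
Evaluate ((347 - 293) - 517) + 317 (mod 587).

441

347 - 293 = 54
54 - 517 = -463 ≡ 124 (mod 587)
124 + 317 = 441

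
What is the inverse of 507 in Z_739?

86

739 = 1·507 + 232
507 = 2·232 + 43
232 = 5·43 + 17
43 = 2·17 + 9
17 = 1·9 + 8
9 = 1·8 + 1
8 = 8·1 + 0
gcd(507, 739) = 1, so the inverse exists.
Back-substitute for 1:
1 = 1·9 − 1·8
  = −1·17 + 2·9
  = 2·43 − 5·17
  = −5·232 + 27·43
  = 27·507 − 59·232
  = −59·739 + 86·507
So 507⁻¹ ≡ 86 (mod 739).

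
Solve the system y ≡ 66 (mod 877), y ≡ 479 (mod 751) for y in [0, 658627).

877⁻¹ mod 751: 877*602 ≡ 1 (mod 751), so 877⁻¹ ≡ 602.
y = 66 + 877*((479 − 66)*602 mod 751) = 66 + 877*45 = 39531.

39531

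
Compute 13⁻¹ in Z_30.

7

Apply the Euclidean algorithm and back-substitute:
30 = 2×13 + 4
13 = 3×4 + 1
4 = 4×1 + 0
gcd(13, 30) = 1, so the inverse exists.
Bézout: 1 = −3×30 + 7×13.
So 13⁻¹ ≡ 7 (mod 30).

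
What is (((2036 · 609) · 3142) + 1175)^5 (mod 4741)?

1079

2036 · 609 = 1239924 ≡ 2523 (mod 4741)
2523 · 3142 = 7927266 ≡ 314 (mod 4741)
314 + 1175 = 1489
(1489)^5 ≡ 1079 (mod 4741)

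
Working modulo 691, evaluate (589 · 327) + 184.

589 · 327 = 192603 ≡ 505 (mod 691)
505 + 184 = 689

689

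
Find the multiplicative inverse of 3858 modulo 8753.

996

Run the extended Euclidean algorithm:
8753 = 2×3858 + 1037
3858 = 3×1037 + 747
1037 = 1×747 + 290
747 = 2×290 + 167
290 = 1×167 + 123
167 = 1×123 + 44
123 = 2×44 + 35
44 = 1×35 + 9
35 = 3×9 + 8
9 = 1×8 + 1
8 = 8×1 + 0
gcd(3858, 8753) = 1, so the inverse exists.
Back-substitute for 1:
1 = 1×9 − 1×8
  = −1×35 + 4×9
  = 4×44 − 5×35
  = −5×123 + 14×44
  = 14×167 − 19×123
  = −19×290 + 33×167
  = 33×747 − 85×290
  = −85×1037 + 118×747
  = 118×3858 − 439×1037
  = −439×8753 + 996×3858
So 3858⁻¹ ≡ 996 (mod 8753).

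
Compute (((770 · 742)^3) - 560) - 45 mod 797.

288

770 · 742 = 571340 ≡ 688 (mod 797)
(688)^3 ≡ 96 (mod 797)
96 - 560 = -464 ≡ 333 (mod 797)
333 - 45 = 288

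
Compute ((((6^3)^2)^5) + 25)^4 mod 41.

(6)^3 ≡ 11 (mod 41)
(11)^2 ≡ 39 (mod 41)
(39)^5 ≡ 9 (mod 41)
9 + 25 = 34
(34)^4 ≡ 23 (mod 41)

23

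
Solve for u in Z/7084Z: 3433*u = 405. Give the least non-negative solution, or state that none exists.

5553

gcd(3433, 7084) = 1, so a unique solution mod 7084 exists.
3433⁻¹ ≡ 3477 (mod 7084).
u ≡ 3477*405 ≡ 5553 (mod 7084).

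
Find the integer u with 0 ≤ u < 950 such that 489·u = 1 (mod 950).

509

Run the extended Euclidean algorithm:
950 = 1×489 + 461
489 = 1×461 + 28
461 = 16×28 + 13
28 = 2×13 + 2
13 = 6×2 + 1
2 = 2×1 + 0
gcd(489, 950) = 1, so the inverse exists.
Bézout: 1 = 227×950 − 441×489.
So 489⁻¹ ≡ −441 ≡ 509 (mod 950).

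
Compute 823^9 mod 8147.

2426

823^1 ≡ 823 (mod 8147)
823^2 ≡ 823^2 = 677329 ≡ 1128 (mod 8147)
823^4 ≡ 1128^2 = 1272384 ≡ 1452 (mod 8147)
823^8 ≡ 1452^2 = 2108304 ≡ 6378 (mod 8147)
823^9 = 823^8 × 823^1 ≡ 6378 × 823 (mod 8147).
6378 × 823 = 5249094 ≡ 2426 (mod 8147).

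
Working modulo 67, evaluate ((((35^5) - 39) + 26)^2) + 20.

(35)^5 ≡ 39 (mod 67)
39 - 39 = 0
0 + 26 = 26
(26)^2 ≡ 6 (mod 67)
6 + 20 = 26

26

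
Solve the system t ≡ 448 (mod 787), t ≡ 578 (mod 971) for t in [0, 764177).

489962

787⁻¹ mod 971: 787·438 ≡ 1 (mod 971), so 787⁻¹ ≡ 438.
t = 448 + 787·((578 − 448)·438 mod 971) = 448 + 787·622 = 489962.
Check: 489962 mod 787 = 448, 489962 mod 971 = 578. ✓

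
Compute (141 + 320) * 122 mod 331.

141 + 320 = 461 ≡ 130 (mod 331)
130 * 122 = 15860 ≡ 303 (mod 331)

303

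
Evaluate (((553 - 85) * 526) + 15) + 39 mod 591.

366

553 - 85 = 468
468 * 526 = 246168 ≡ 312 (mod 591)
312 + 15 = 327
327 + 39 = 366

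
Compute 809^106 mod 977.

693

Compute successive squares:
809^1 ≡ 809 (mod 977)
809^2 ≡ 809^2 = 654481 ≡ 868 (mod 977)
809^4 ≡ 868^2 = 753424 ≡ 157 (mod 977)
809^8 ≡ 157^2 = 24649 ≡ 224 (mod 977)
809^16 ≡ 224^2 = 50176 ≡ 349 (mod 977)
809^32 ≡ 349^2 = 121801 ≡ 653 (mod 977)
809^64 ≡ 653^2 = 426409 ≡ 437 (mod 977)
809^106 = 809^64 · 809^32 · 809^8 · 809^2 ≡ 437 · 653 · 224 · 868 (mod 977).
Accumulate the product:
437 · 653 = 285361 ≡ 77
77 · 224 = 17248 ≡ 639
639 · 868 = 554652 ≡ 693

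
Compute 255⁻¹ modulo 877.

877 = 3×255 + 112
255 = 2×112 + 31
112 = 3×31 + 19
31 = 1×19 + 12
19 = 1×12 + 7
12 = 1×7 + 5
7 = 1×5 + 2
5 = 2×2 + 1
2 = 2×1 + 0
gcd(255, 877) = 1, so the inverse exists.
Back-substitute for 1:
1 = 1×5 − 2×2
  = −2×7 + 3×5
  = 3×12 − 5×7
  = −5×19 + 8×12
  = 8×31 − 13×19
  = −13×112 + 47×31
  = 47×255 − 107×112
  = −107×877 + 368×255
So 255⁻¹ ≡ 368 (mod 877).

368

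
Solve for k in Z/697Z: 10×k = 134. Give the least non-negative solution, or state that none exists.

571

gcd(10, 697) = 1, so a unique solution mod 697 exists.
10⁻¹ ≡ 488 (mod 697).
k ≡ 488×134 ≡ 571 (mod 697).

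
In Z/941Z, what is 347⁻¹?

By the extended Euclidean algorithm:
941 = 2*347 + 247
347 = 1*247 + 100
247 = 2*100 + 47
100 = 2*47 + 6
47 = 7*6 + 5
6 = 1*5 + 1
5 = 5*1 + 0
gcd(347, 941) = 1, so the inverse exists.
Bézout: 1 = −59*941 + 160*347.
So 347⁻¹ ≡ 160 (mod 941).

160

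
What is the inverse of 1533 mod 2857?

Apply the Euclidean algorithm and back-substitute:
2857 = 1·1533 + 1324
1533 = 1·1324 + 209
1324 = 6·209 + 70
209 = 2·70 + 69
70 = 1·69 + 1
69 = 69·1 + 0
gcd(1533, 2857) = 1, so the inverse exists.
Bézout: 1 = 22·2857 − 41·1533.
So 1533⁻¹ ≡ −41 ≡ 2816 (mod 2857).

2816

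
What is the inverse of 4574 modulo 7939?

7939 = 1·4574 + 3365
4574 = 1·3365 + 1209
3365 = 2·1209 + 947
1209 = 1·947 + 262
947 = 3·262 + 161
262 = 1·161 + 101
161 = 1·101 + 60
101 = 1·60 + 41
60 = 1·41 + 19
41 = 2·19 + 3
19 = 6·3 + 1
3 = 3·1 + 0
gcd(4574, 7939) = 1, so the inverse exists.
Bézout: 1 = 1449·7939 − 2515·4574.
So 4574⁻¹ ≡ −2515 ≡ 5424 (mod 7939).

5424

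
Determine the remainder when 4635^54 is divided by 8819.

Using repeated squaring:
4635^1 ≡ 4635 (mod 8819)
4635^2 ≡ 4635^2 = 21483225 ≡ 141 (mod 8819)
4635^4 ≡ 141^2 = 19881 ≡ 2243 (mod 8819)
4635^8 ≡ 2243^2 = 5031049 ≡ 4219 (mod 8819)
4635^16 ≡ 4219^2 = 17799961 ≡ 3219 (mod 8819)
4635^32 ≡ 3219^2 = 10361961 ≡ 8455 (mod 8819)
4635^54 = 4635^32 × 4635^16 × 4635^4 × 4635^2 ≡ 8455 × 3219 × 2243 × 141 (mod 8819).
Accumulate the product:
8455 × 3219 = 27216645 ≡ 1211
1211 × 2243 = 2716273 ≡ 21
21 × 141 = 2961

2961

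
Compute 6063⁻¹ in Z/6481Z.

1628

6481 = 1*6063 + 418
6063 = 14*418 + 211
418 = 1*211 + 207
211 = 1*207 + 4
207 = 51*4 + 3
4 = 1*3 + 1
3 = 3*1 + 0
gcd(6063, 6481) = 1, so the inverse exists.
Back-substitute for 1:
1 = 1*4 − 1*3
  = −1*207 + 52*4
  = 52*211 − 53*207
  = −53*418 + 105*211
  = 105*6063 − 1523*418
  = −1523*6481 + 1628*6063
So 6063⁻¹ ≡ 1628 (mod 6481).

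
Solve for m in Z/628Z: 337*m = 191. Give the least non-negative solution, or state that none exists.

295

gcd(337, 628) = 1, so a unique solution mod 628 exists.
337⁻¹ ≡ 41 (mod 628).
m ≡ 41*191 ≡ 295 (mod 628).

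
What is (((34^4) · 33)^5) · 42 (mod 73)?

(34)^4 ≡ 71 (mod 73)
71 · 33 = 2343 ≡ 7 (mod 73)
(7)^5 ≡ 17 (mod 73)
17 · 42 = 714 ≡ 57 (mod 73)

57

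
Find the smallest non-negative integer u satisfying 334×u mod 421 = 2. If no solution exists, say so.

300

gcd(334, 421) = 1, so a unique solution mod 421 exists.
334⁻¹ ≡ 150 (mod 421).
u ≡ 150×2 ≡ 300 (mod 421).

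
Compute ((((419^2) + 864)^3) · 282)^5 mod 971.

109

(419)^2 ≡ 781 (mod 971)
781 + 864 = 1645 ≡ 674 (mod 971)
(674)^3 ≡ 478 (mod 971)
478 · 282 = 134796 ≡ 798 (mod 971)
(798)^5 ≡ 109 (mod 971)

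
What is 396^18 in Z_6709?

6689

By square-and-multiply:
396^1 ≡ 396 (mod 6709)
396^2 ≡ 396^2 = 156816 ≡ 2509 (mod 6709)
396^4 ≡ 2509^2 = 6295081 ≡ 2039 (mod 6709)
396^8 ≡ 2039^2 = 4157521 ≡ 4650 (mod 6709)
396^16 ≡ 4650^2 = 21622500 ≡ 6102 (mod 6709)
396^18 = 396^16 · 396^2 ≡ 6102 · 2509 (mod 6709).
6102 · 2509 = 15309918 ≡ 6689 (mod 6709).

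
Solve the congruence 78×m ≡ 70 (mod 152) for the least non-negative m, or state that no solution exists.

73

gcd(78, 152) = 2, and 2 | 70, so solutions exist.
Divide through by 2: 39×m = 35 (mod 76).
39⁻¹ ≡ 39 (mod 76).
m ≡ 39×35 ≡ 73 (mod 76).
The smallest non-negative solution is m = 73.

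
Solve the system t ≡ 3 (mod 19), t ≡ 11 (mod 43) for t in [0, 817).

19⁻¹ mod 43: 19·34 ≡ 1 (mod 43), so 19⁻¹ ≡ 34.
t = 3 + 19·((11 − 3)·34 mod 43) = 3 + 19·14 = 269.
Check: 269 mod 19 = 3, 269 mod 43 = 11. ✓

269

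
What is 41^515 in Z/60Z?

41

Compute successive squares:
515 in binary is 1000000011, i.e. 515 = 512 + 2 + 1.
41^1 ≡ 41 (mod 60)
41^2 ≡ 41^2 = 1681 ≡ 1 (mod 60)
41^4 ≡ 1^2 = 1 (mod 60)
41^8 ≡ 1^2 = 1 (mod 60)
41^16 ≡ 1^2 = 1 (mod 60)
41^32 ≡ 1^2 = 1 (mod 60)
41^64 ≡ 1^2 = 1 (mod 60)
41^128 ≡ 1^2 = 1 (mod 60)
41^256 ≡ 1^2 = 1 (mod 60)
41^512 ≡ 1^2 = 1 (mod 60)
41^515 = 41^512 * 41^2 * 41^1 ≡ 1 * 1 * 41 (mod 60).
Accumulate the product:
1 * 1 = 1
1 * 41 = 41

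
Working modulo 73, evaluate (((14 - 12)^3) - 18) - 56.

14 - 12 = 2
(2)^3 ≡ 8 (mod 73)
8 - 18 = -10 ≡ 63 (mod 73)
63 - 56 = 7

7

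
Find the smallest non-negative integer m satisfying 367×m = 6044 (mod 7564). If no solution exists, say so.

gcd(367, 7564) = 1, so a unique solution mod 7564 exists.
367⁻¹ ≡ 1587 (mod 7564).
m ≡ 1587×6044 ≡ 676 (mod 7564).

676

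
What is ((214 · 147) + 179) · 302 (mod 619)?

214 · 147 = 31458 ≡ 508 (mod 619)
508 + 179 = 687 ≡ 68 (mod 619)
68 · 302 = 20536 ≡ 109 (mod 619)

109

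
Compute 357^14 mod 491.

Compute successive squares:
14 in binary is 1110, i.e. 14 = 8 + 4 + 2.
357^1 ≡ 357 (mod 491)
357^2 ≡ 357^2 = 127449 ≡ 280 (mod 491)
357^4 ≡ 280^2 = 78400 ≡ 331 (mod 491)
357^8 ≡ 331^2 = 109561 ≡ 68 (mod 491)
357^14 = 357^8 * 357^4 * 357^2 ≡ 68 * 331 * 280 (mod 491).
Accumulate the product:
68 * 331 = 22508 ≡ 413
413 * 280 = 115640 ≡ 255

255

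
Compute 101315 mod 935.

101315 = 108*935 + 335, so 101315 ≡ 335 (mod 935).

335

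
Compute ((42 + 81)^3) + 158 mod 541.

42 + 81 = 123
(123)^3 ≡ 368 (mod 541)
368 + 158 = 526

526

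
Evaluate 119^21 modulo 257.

By square-and-multiply:
119^1 ≡ 119 (mod 257)
119^2 ≡ 119^2 = 14161 ≡ 26 (mod 257)
119^4 ≡ 26^2 = 676 ≡ 162 (mod 257)
119^8 ≡ 162^2 = 26244 ≡ 30 (mod 257)
119^16 ≡ 30^2 = 900 ≡ 129 (mod 257)
119^21 = 119^16 * 119^4 * 119^1 ≡ 129 * 162 * 119 (mod 257).
Accumulate the product:
129 * 162 = 20898 ≡ 81
81 * 119 = 9639 ≡ 130

130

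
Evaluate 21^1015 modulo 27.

0

1015 in binary is 1111110111, i.e. 1015 = 512 + 256 + 128 + 64 + 32 + 16 + 4 + 2 + 1.
21^1 ≡ 21 (mod 27)
21^2 ≡ 21^2 = 441 ≡ 9 (mod 27)
21^4 ≡ 9^2 = 81 ≡ 0 (mod 27)
21^8 ≡ 0^2 = 0 (mod 27)
21^16 ≡ 0^2 = 0 (mod 27)
21^32 ≡ 0^2 = 0 (mod 27)
21^64 ≡ 0^2 = 0 (mod 27)
21^128 ≡ 0^2 = 0 (mod 27)
21^256 ≡ 0^2 = 0 (mod 27)
21^512 ≡ 0^2 = 0 (mod 27)
21^1015 = 21^512 * 21^256 * 21^128 * 21^64 * 21^32 * 21^16 * 21^4 * 21^2 * 21^1 ≡ 0 * 0 * 0 * 0 * 0 * 0 * 0 * 9 * 21 (mod 27).
Accumulate the product:
0 * 0 = 0
0 * 0 = 0
0 * 0 = 0
0 * 0 = 0
0 * 0 = 0
0 * 0 = 0
0 * 9 = 0
0 * 21 = 0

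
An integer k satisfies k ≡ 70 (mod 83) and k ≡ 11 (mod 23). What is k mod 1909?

402

83⁻¹ mod 23: 83*5 ≡ 1 (mod 23), so 83⁻¹ ≡ 5.
k = 70 + 83*((11 − 70)*5 mod 23) = 70 + 83*4 = 402.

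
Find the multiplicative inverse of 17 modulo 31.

11

Apply the Euclidean algorithm and back-substitute:
31 = 1·17 + 14
17 = 1·14 + 3
14 = 4·3 + 2
3 = 1·2 + 1
2 = 2·1 + 0
gcd(17, 31) = 1, so the inverse exists.
Back-substitute for 1:
1 = 1·3 − 1·2
  = −1·14 + 5·3
  = 5·17 − 6·14
  = −6·31 + 11·17
So 17⁻¹ ≡ 11 (mod 31).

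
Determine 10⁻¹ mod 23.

Run the extended Euclidean algorithm:
23 = 2×10 + 3
10 = 3×3 + 1
3 = 3×1 + 0
gcd(10, 23) = 1, so the inverse exists.
Back-substitute for 1:
1 = 1×10 − 3×3
  = −3×23 + 7×10
So 10⁻¹ ≡ 7 (mod 23).

7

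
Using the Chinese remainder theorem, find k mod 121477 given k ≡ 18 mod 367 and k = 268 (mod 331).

367⁻¹ mod 331: 367*46 ≡ 1 (mod 331), so 367⁻¹ ≡ 46.
k = 18 + 367*((268 − 18)*46 mod 331) = 18 + 367*246 = 90300.

90300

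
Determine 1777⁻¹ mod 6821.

6821 = 3*1777 + 1490
1777 = 1*1490 + 287
1490 = 5*287 + 55
287 = 5*55 + 12
55 = 4*12 + 7
12 = 1*7 + 5
7 = 1*5 + 2
5 = 2*2 + 1
2 = 2*1 + 0
gcd(1777, 6821) = 1, so the inverse exists.
Bézout: 1 = −743*6821 + 2852*1777.
So 1777⁻¹ ≡ 2852 (mod 6821).

2852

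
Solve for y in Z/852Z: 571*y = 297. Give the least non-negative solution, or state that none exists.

99

gcd(571, 852) = 1, so a unique solution mod 852 exists.
571⁻¹ ≡ 379 (mod 852).
y ≡ 379*297 ≡ 99 (mod 852).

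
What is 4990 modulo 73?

26

4990 = 68·73 + 26, so 4990 ≡ 26 (mod 73).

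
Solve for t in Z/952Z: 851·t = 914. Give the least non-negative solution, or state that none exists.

gcd(851, 952) = 1, so a unique solution mod 952 exists.
851⁻¹ ≡ 443 (mod 952).
t ≡ 443·914 ≡ 302 (mod 952).

302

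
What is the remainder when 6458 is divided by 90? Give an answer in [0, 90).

68

6458 = 71*90 + 68, so 6458 ≡ 68 (mod 90).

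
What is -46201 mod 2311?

-46201 = -20×2311 + 19, so -46201 ≡ 19 (mod 2311).

19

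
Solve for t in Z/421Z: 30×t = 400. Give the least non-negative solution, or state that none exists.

294

gcd(30, 421) = 1, so a unique solution mod 421 exists.
30⁻¹ ≡ 407 (mod 421).
t ≡ 407×400 ≡ 294 (mod 421).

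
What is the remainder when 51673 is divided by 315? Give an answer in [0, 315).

51673 = 164×315 + 13, so 51673 ≡ 13 (mod 315).

13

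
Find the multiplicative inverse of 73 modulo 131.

Apply the Euclidean algorithm and back-substitute:
131 = 1*73 + 58
73 = 1*58 + 15
58 = 3*15 + 13
15 = 1*13 + 2
13 = 6*2 + 1
2 = 2*1 + 0
gcd(73, 131) = 1, so the inverse exists.
Back-substitute for 1:
1 = 1*13 − 6*2
  = −6*15 + 7*13
  = 7*58 − 27*15
  = −27*73 + 34*58
  = 34*131 − 61*73
So 73⁻¹ ≡ −61 ≡ 70 (mod 131).

70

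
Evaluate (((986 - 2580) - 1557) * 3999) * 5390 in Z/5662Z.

986 - 2580 = -1594 ≡ 4068 (mod 5662)
4068 - 1557 = 2511
2511 * 3999 = 10041489 ≡ 2763 (mod 5662)
2763 * 5390 = 14892570 ≡ 1510 (mod 5662)

1510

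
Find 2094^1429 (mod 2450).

1604

Compute successive squares:
1429 in binary is 10110010101, i.e. 1429 = 1024 + 256 + 128 + 16 + 4 + 1.
2094^1 ≡ 2094 (mod 2450)
2094^2 ≡ 2094^2 = 4384836 ≡ 1786 (mod 2450)
2094^4 ≡ 1786^2 = 3189796 ≡ 2346 (mod 2450)
2094^8 ≡ 2346^2 = 5503716 ≡ 1016 (mod 2450)
2094^16 ≡ 1016^2 = 1032256 ≡ 806 (mod 2450)
2094^32 ≡ 806^2 = 649636 ≡ 386 (mod 2450)
2094^64 ≡ 386^2 = 148996 ≡ 1996 (mod 2450)
2094^128 ≡ 1996^2 = 3984016 ≡ 316 (mod 2450)
2094^256 ≡ 316^2 = 99856 ≡ 1856 (mod 2450)
2094^512 ≡ 1856^2 = 3444736 ≡ 36 (mod 2450)
2094^1024 ≡ 36^2 = 1296 (mod 2450)
2094^1429 = 2094^1024 · 2094^256 · 2094^128 · 2094^16 · 2094^4 · 2094^1 ≡ 1296 · 1856 · 316 · 806 · 2346 · 2094 (mod 2450).
Accumulate the product:
1296 · 1856 = 2405376 ≡ 1926
1926 · 316 = 608616 ≡ 1016
1016 · 806 = 818896 ≡ 596
596 · 2346 = 1398216 ≡ 1716
1716 · 2094 = 3593304 ≡ 1604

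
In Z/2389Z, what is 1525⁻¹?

965

Run the extended Euclidean algorithm:
2389 = 1×1525 + 864
1525 = 1×864 + 661
864 = 1×661 + 203
661 = 3×203 + 52
203 = 3×52 + 47
52 = 1×47 + 5
47 = 9×5 + 2
5 = 2×2 + 1
2 = 2×1 + 0
gcd(1525, 2389) = 1, so the inverse exists.
Bézout: 1 = −616×2389 + 965×1525.
So 1525⁻¹ ≡ 965 (mod 2389).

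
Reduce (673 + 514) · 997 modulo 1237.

673 + 514 = 1187
1187 · 997 = 1183439 ≡ 867 (mod 1237)

867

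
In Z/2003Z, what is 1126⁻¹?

2003 = 1*1126 + 877
1126 = 1*877 + 249
877 = 3*249 + 130
249 = 1*130 + 119
130 = 1*119 + 11
119 = 10*11 + 9
11 = 1*9 + 2
9 = 4*2 + 1
2 = 2*1 + 0
gcd(1126, 2003) = 1, so the inverse exists.
Bézout: 1 = −511*2003 + 909*1126.
So 1126⁻¹ ≡ 909 (mod 2003).

909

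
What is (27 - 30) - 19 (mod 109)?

87

27 - 30 = -3 ≡ 106 (mod 109)
106 - 19 = 87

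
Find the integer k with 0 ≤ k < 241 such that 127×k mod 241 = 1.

167

Apply the Euclidean algorithm and back-substitute:
241 = 1*127 + 114
127 = 1*114 + 13
114 = 8*13 + 10
13 = 1*10 + 3
10 = 3*3 + 1
3 = 3*1 + 0
gcd(127, 241) = 1, so the inverse exists.
Bézout: 1 = 39*241 − 74*127.
So 127⁻¹ ≡ −74 ≡ 167 (mod 241).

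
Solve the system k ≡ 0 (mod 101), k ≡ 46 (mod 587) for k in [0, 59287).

17069

101⁻¹ mod 587: 101*93 ≡ 1 (mod 587), so 101⁻¹ ≡ 93.
k = 0 + 101*((46 − 0)*93 mod 587) = 0 + 101*169 = 17069.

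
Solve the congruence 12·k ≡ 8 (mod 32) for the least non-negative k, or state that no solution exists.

6

gcd(12, 32) = 4, and 4 | 8, so solutions exist.
Divide through by 4: 3·k ≡ 2 mod 8.
3⁻¹ ≡ 3 (mod 8).
k ≡ 3·2 ≡ 6 (mod 8).
The smallest non-negative solution is k = 6.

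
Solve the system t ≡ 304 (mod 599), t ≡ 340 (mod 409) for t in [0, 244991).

599⁻¹ mod 409: 599*282 ≡ 1 (mod 409), so 599⁻¹ ≡ 282.
t = 304 + 599*((340 − 304)*282 mod 409) = 304 + 599*336 = 201568.
Check: 201568 mod 599 = 304, 201568 mod 409 = 340. ✓

201568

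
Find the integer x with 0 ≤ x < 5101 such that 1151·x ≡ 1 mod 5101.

195

Apply the Euclidean algorithm and back-substitute:
5101 = 4×1151 + 497
1151 = 2×497 + 157
497 = 3×157 + 26
157 = 6×26 + 1
26 = 26×1 + 0
gcd(1151, 5101) = 1, so the inverse exists.
Back-substitute for 1:
1 = 1×157 − 6×26
  = −6×497 + 19×157
  = 19×1151 − 44×497
  = −44×5101 + 195×1151
So 1151⁻¹ ≡ 195 (mod 5101).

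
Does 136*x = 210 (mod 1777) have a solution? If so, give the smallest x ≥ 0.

gcd(136, 1777) = 1, so a unique solution mod 1777 exists.
136⁻¹ ≡ 196 (mod 1777).
x ≡ 196*210 ≡ 289 (mod 1777).

289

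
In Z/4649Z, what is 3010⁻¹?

2550

Apply the Euclidean algorithm and back-substitute:
4649 = 1·3010 + 1639
3010 = 1·1639 + 1371
1639 = 1·1371 + 268
1371 = 5·268 + 31
268 = 8·31 + 20
31 = 1·20 + 11
20 = 1·11 + 9
11 = 1·9 + 2
9 = 4·2 + 1
2 = 2·1 + 0
gcd(3010, 4649) = 1, so the inverse exists.
Bézout: 1 = 1359·4649 − 2099·3010.
So 3010⁻¹ ≡ −2099 ≡ 2550 (mod 4649).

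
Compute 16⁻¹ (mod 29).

20

Apply the Euclidean algorithm and back-substitute:
29 = 1*16 + 13
16 = 1*13 + 3
13 = 4*3 + 1
3 = 3*1 + 0
gcd(16, 29) = 1, so the inverse exists.
Back-substitute for 1:
1 = 1*13 − 4*3
  = −4*16 + 5*13
  = 5*29 − 9*16
So 16⁻¹ ≡ −9 ≡ 20 (mod 29).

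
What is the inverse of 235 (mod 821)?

276

Apply the Euclidean algorithm and back-substitute:
821 = 3×235 + 116
235 = 2×116 + 3
116 = 38×3 + 2
3 = 1×2 + 1
2 = 2×1 + 0
gcd(235, 821) = 1, so the inverse exists.
Bézout: 1 = −79×821 + 276×235.
So 235⁻¹ ≡ 276 (mod 821).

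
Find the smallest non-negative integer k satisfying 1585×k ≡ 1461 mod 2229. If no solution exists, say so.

375

gcd(1585, 2229) = 1, so a unique solution mod 2229 exists.
1585⁻¹ ≡ 1471 (mod 2229).
k ≡ 1471×1461 ≡ 375 (mod 2229).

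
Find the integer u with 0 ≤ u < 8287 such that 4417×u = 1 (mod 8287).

8287 = 1×4417 + 3870
4417 = 1×3870 + 547
3870 = 7×547 + 41
547 = 13×41 + 14
41 = 2×14 + 13
14 = 1×13 + 1
13 = 13×1 + 0
gcd(4417, 8287) = 1, so the inverse exists.
Bézout: 1 = −323×8287 + 606×4417.
So 4417⁻¹ ≡ 606 (mod 8287).

606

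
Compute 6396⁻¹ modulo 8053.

8053 = 1*6396 + 1657
6396 = 3*1657 + 1425
1657 = 1*1425 + 232
1425 = 6*232 + 33
232 = 7*33 + 1
33 = 33*1 + 0
gcd(6396, 8053) = 1, so the inverse exists.
Back-substitute for 1:
1 = 1*232 − 7*33
  = −7*1425 + 43*232
  = 43*1657 − 50*1425
  = −50*6396 + 193*1657
  = 193*8053 − 243*6396
So 6396⁻¹ ≡ −243 ≡ 7810 (mod 8053).

7810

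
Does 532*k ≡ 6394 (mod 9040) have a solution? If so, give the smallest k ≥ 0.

no solution

gcd(532, 9040) = 4, and 4 does not divide 6394.
So the congruence has no solution.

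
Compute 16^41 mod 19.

Using repeated squaring:
41 in binary is 101001, i.e. 41 = 32 + 8 + 1.
16^1 ≡ 16 (mod 19)
16^2 ≡ 16^2 = 256 ≡ 9 (mod 19)
16^4 ≡ 9^2 = 81 ≡ 5 (mod 19)
16^8 ≡ 5^2 = 25 ≡ 6 (mod 19)
16^16 ≡ 6^2 = 36 ≡ 17 (mod 19)
16^32 ≡ 17^2 = 289 ≡ 4 (mod 19)
16^41 = 16^32 × 16^8 × 16^1 ≡ 4 × 6 × 16 (mod 19).
Accumulate the product:
4 × 6 = 24 ≡ 5
5 × 16 = 80 ≡ 4

4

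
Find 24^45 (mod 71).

37

24^1 ≡ 24 (mod 71)
24^2 ≡ 24^2 = 576 ≡ 8 (mod 71)
24^4 ≡ 8^2 = 64 (mod 71)
24^8 ≡ 64^2 = 4096 ≡ 49 (mod 71)
24^16 ≡ 49^2 = 2401 ≡ 58 (mod 71)
24^32 ≡ 58^2 = 3364 ≡ 27 (mod 71)
24^45 = 24^32 × 24^8 × 24^4 × 24^1 ≡ 27 × 49 × 64 × 24 (mod 71).
Accumulate the product:
27 × 49 = 1323 ≡ 45
45 × 64 = 2880 ≡ 40
40 × 24 = 960 ≡ 37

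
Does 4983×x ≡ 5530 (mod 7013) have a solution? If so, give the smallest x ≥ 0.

gcd(4983, 7013) = 1, so a unique solution mod 7013 exists.
4983⁻¹ ≡ 4688 (mod 7013).
x ≡ 4688×5530 ≡ 4592 (mod 7013).

4592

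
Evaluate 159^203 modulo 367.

99

Compute successive squares:
203 in binary is 11001011, i.e. 203 = 128 + 64 + 8 + 2 + 1.
159^1 ≡ 159 (mod 367)
159^2 ≡ 159^2 = 25281 ≡ 325 (mod 367)
159^4 ≡ 325^2 = 105625 ≡ 296 (mod 367)
159^8 ≡ 296^2 = 87616 ≡ 270 (mod 367)
159^16 ≡ 270^2 = 72900 ≡ 234 (mod 367)
159^32 ≡ 234^2 = 54756 ≡ 73 (mod 367)
159^64 ≡ 73^2 = 5329 ≡ 191 (mod 367)
159^128 ≡ 191^2 = 36481 ≡ 148 (mod 367)
159^203 = 159^128 * 159^64 * 159^8 * 159^2 * 159^1 ≡ 148 * 191 * 270 * 325 * 159 (mod 367).
Accumulate the product:
148 * 191 = 28268 ≡ 9
9 * 270 = 2430 ≡ 228
228 * 325 = 74100 ≡ 333
333 * 159 = 52947 ≡ 99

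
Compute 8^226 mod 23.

13

226 in binary is 11100010, i.e. 226 = 128 + 64 + 32 + 2.
8^1 ≡ 8 (mod 23)
8^2 ≡ 8^2 = 64 ≡ 18 (mod 23)
8^4 ≡ 18^2 = 324 ≡ 2 (mod 23)
8^8 ≡ 2^2 = 4 (mod 23)
8^16 ≡ 4^2 = 16 (mod 23)
8^32 ≡ 16^2 = 256 ≡ 3 (mod 23)
8^64 ≡ 3^2 = 9 (mod 23)
8^128 ≡ 9^2 = 81 ≡ 12 (mod 23)
8^226 = 8^128 · 8^64 · 8^32 · 8^2 ≡ 12 · 9 · 3 · 18 (mod 23).
Accumulate the product:
12 · 9 = 108 ≡ 16
16 · 3 = 48 ≡ 2
2 · 18 = 36 ≡ 13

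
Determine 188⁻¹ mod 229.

67

By the extended Euclidean algorithm:
229 = 1*188 + 41
188 = 4*41 + 24
41 = 1*24 + 17
24 = 1*17 + 7
17 = 2*7 + 3
7 = 2*3 + 1
3 = 3*1 + 0
gcd(188, 229) = 1, so the inverse exists.
Back-substitute for 1:
1 = 1*7 − 2*3
  = −2*17 + 5*7
  = 5*24 − 7*17
  = −7*41 + 12*24
  = 12*188 − 55*41
  = −55*229 + 67*188
So 188⁻¹ ≡ 67 (mod 229).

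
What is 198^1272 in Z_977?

889

1272 in binary is 10011111000, i.e. 1272 = 1024 + 128 + 64 + 32 + 16 + 8.
198^1 ≡ 198 (mod 977)
198^2 ≡ 198^2 = 39204 ≡ 124 (mod 977)
198^4 ≡ 124^2 = 15376 ≡ 721 (mod 977)
198^8 ≡ 721^2 = 519841 ≡ 77 (mod 977)
198^16 ≡ 77^2 = 5929 ≡ 67 (mod 977)
198^32 ≡ 67^2 = 4489 ≡ 581 (mod 977)
198^64 ≡ 581^2 = 337561 ≡ 496 (mod 977)
198^128 ≡ 496^2 = 246016 ≡ 789 (mod 977)
198^256 ≡ 789^2 = 622521 ≡ 172 (mod 977)
198^512 ≡ 172^2 = 29584 ≡ 274 (mod 977)
198^1024 ≡ 274^2 = 75076 ≡ 824 (mod 977)
198^1272 = 198^1024 · 198^128 · 198^64 · 198^32 · 198^16 · 198^8 ≡ 824 · 789 · 496 · 581 · 67 · 77 (mod 977).
Accumulate the product:
824 · 789 = 650136 ≡ 431
431 · 496 = 213776 ≡ 790
790 · 581 = 458990 ≡ 777
777 · 67 = 52059 ≡ 278
278 · 77 = 21406 ≡ 889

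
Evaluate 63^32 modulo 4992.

Using repeated squaring:
63^1 ≡ 63 (mod 4992)
63^2 ≡ 63^2 = 3969 (mod 4992)
63^4 ≡ 3969^2 = 15752961 ≡ 3201 (mod 4992)
63^8 ≡ 3201^2 = 10246401 ≡ 2817 (mod 4992)
63^16 ≡ 2817^2 = 7935489 ≡ 3201 (mod 4992)
63^32 ≡ 3201^2 = 10246401 ≡ 2817 (mod 4992)
So 63^32 ≡ 2817 (mod 4992).

2817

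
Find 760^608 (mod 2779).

By square-and-multiply:
760^1 ≡ 760 (mod 2779)
760^2 ≡ 760^2 = 577600 ≡ 2347 (mod 2779)
760^4 ≡ 2347^2 = 5508409 ≡ 431 (mod 2779)
760^8 ≡ 431^2 = 185761 ≡ 2347 (mod 2779)
760^16 ≡ 2347^2 = 5508409 ≡ 431 (mod 2779)
760^32 ≡ 431^2 = 185761 ≡ 2347 (mod 2779)
760^64 ≡ 2347^2 = 5508409 ≡ 431 (mod 2779)
760^128 ≡ 431^2 = 185761 ≡ 2347 (mod 2779)
760^256 ≡ 2347^2 = 5508409 ≡ 431 (mod 2779)
760^512 ≡ 431^2 = 185761 ≡ 2347 (mod 2779)
760^608 = 760^512 × 760^64 × 760^32 ≡ 2347 × 431 × 2347 (mod 2779).
Accumulate the product:
2347 × 431 = 1011557 ≡ 1
1 × 2347 = 2347

2347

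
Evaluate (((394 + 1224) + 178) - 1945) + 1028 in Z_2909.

394 + 1224 = 1618
1618 + 178 = 1796
1796 - 1945 = -149 ≡ 2760 (mod 2909)
2760 + 1028 = 3788 ≡ 879 (mod 2909)

879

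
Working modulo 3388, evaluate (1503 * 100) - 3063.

1503 * 100 = 150300 ≡ 1228 (mod 3388)
1228 - 3063 = -1835 ≡ 1553 (mod 3388)

1553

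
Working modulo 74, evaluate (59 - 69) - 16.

48

59 - 69 = -10 ≡ 64 (mod 74)
64 - 16 = 48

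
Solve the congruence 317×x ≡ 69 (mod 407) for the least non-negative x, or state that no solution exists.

gcd(317, 407) = 1, so a unique solution mod 407 exists.
317⁻¹ ≡ 104 (mod 407).
x ≡ 104×69 ≡ 257 (mod 407).

257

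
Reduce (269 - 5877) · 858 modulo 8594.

269 - 5877 = -5608 ≡ 2986 (mod 8594)
2986 · 858 = 2561988 ≡ 976 (mod 8594)

976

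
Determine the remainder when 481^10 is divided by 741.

481

Compute successive squares:
481^1 ≡ 481 (mod 741)
481^2 ≡ 481^2 = 231361 ≡ 169 (mod 741)
481^4 ≡ 169^2 = 28561 ≡ 403 (mod 741)
481^8 ≡ 403^2 = 162409 ≡ 130 (mod 741)
481^10 = 481^8 * 481^2 ≡ 130 * 169 (mod 741).
130 * 169 = 21970 ≡ 481 (mod 741).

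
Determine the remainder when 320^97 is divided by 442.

By square-and-multiply:
97 in binary is 1100001, i.e. 97 = 64 + 32 + 1.
320^1 ≡ 320 (mod 442)
320^2 ≡ 320^2 = 102400 ≡ 298 (mod 442)
320^4 ≡ 298^2 = 88804 ≡ 404 (mod 442)
320^8 ≡ 404^2 = 163216 ≡ 118 (mod 442)
320^16 ≡ 118^2 = 13924 ≡ 222 (mod 442)
320^32 ≡ 222^2 = 49284 ≡ 222 (mod 442)
320^64 ≡ 222^2 = 49284 ≡ 222 (mod 442)
320^97 = 320^64 × 320^32 × 320^1 ≡ 222 × 222 × 320 (mod 442).
Accumulate the product:
222 × 222 = 49284 ≡ 222
222 × 320 = 71040 ≡ 320

320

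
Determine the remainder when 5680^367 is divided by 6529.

5341

By square-and-multiply:
5680^1 ≡ 5680 (mod 6529)
5680^2 ≡ 5680^2 = 32262400 ≡ 2611 (mod 6529)
5680^4 ≡ 2611^2 = 6817321 ≡ 1045 (mod 6529)
5680^8 ≡ 1045^2 = 1092025 ≡ 1682 (mod 6529)
5680^16 ≡ 1682^2 = 2829124 ≡ 2067 (mod 6529)
5680^32 ≡ 2067^2 = 4272489 ≡ 2523 (mod 6529)
5680^64 ≡ 2523^2 = 6365529 ≡ 6283 (mod 6529)
5680^128 ≡ 6283^2 = 39476089 ≡ 1755 (mod 6529)
5680^256 ≡ 1755^2 = 3080025 ≡ 4866 (mod 6529)
5680^367 = 5680^256 * 5680^64 * 5680^32 * 5680^8 * 5680^4 * 5680^2 * 5680^1 ≡ 4866 * 6283 * 2523 * 1682 * 1045 * 2611 * 5680 (mod 6529).
Accumulate the product:
4866 * 6283 = 30573078 ≡ 4300
4300 * 2523 = 10848900 ≡ 4231
4231 * 1682 = 7116542 ≡ 6461
6461 * 1045 = 6751745 ≡ 759
759 * 2611 = 1981749 ≡ 3462
3462 * 5680 = 19664160 ≡ 5341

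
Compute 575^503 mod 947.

39

Compute successive squares:
503 in binary is 111110111, i.e. 503 = 256 + 128 + 64 + 32 + 16 + 4 + 2 + 1.
575^1 ≡ 575 (mod 947)
575^2 ≡ 575^2 = 330625 ≡ 122 (mod 947)
575^4 ≡ 122^2 = 14884 ≡ 679 (mod 947)
575^8 ≡ 679^2 = 461041 ≡ 799 (mod 947)
575^16 ≡ 799^2 = 638401 ≡ 123 (mod 947)
575^32 ≡ 123^2 = 15129 ≡ 924 (mod 947)
575^64 ≡ 924^2 = 853776 ≡ 529 (mod 947)
575^128 ≡ 529^2 = 279841 ≡ 476 (mod 947)
575^256 ≡ 476^2 = 226576 ≡ 243 (mod 947)
575^503 = 575^256 · 575^128 · 575^64 · 575^32 · 575^16 · 575^4 · 575^2 · 575^1 ≡ 243 · 476 · 529 · 924 · 123 · 679 · 122 · 575 (mod 947).
Accumulate the product:
243 · 476 = 115668 ≡ 134
134 · 529 = 70886 ≡ 808
808 · 924 = 746592 ≡ 356
356 · 123 = 43788 ≡ 226
226 · 679 = 153454 ≡ 40
40 · 122 = 4880 ≡ 145
145 · 575 = 83375 ≡ 39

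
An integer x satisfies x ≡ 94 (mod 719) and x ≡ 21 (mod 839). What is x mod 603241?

367503

719⁻¹ mod 839: 719·832 ≡ 1 (mod 839), so 719⁻¹ ≡ 832.
x = 94 + 719·((21 − 94)·832 mod 839) = 94 + 719·511 = 367503.
Check: 367503 mod 719 = 94, 367503 mod 839 = 21. ✓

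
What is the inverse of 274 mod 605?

By the extended Euclidean algorithm:
605 = 2×274 + 57
274 = 4×57 + 46
57 = 1×46 + 11
46 = 4×11 + 2
11 = 5×2 + 1
2 = 2×1 + 0
gcd(274, 605) = 1, so the inverse exists.
Bézout: 1 = 125×605 − 276×274.
So 274⁻¹ ≡ −276 ≡ 329 (mod 605).

329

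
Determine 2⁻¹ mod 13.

7

Run the extended Euclidean algorithm:
13 = 6×2 + 1
2 = 2×1 + 0
gcd(2, 13) = 1, so the inverse exists.
Back-substitute for 1:
1 = 1×13 − 6×2
So 2⁻¹ ≡ −6 ≡ 7 (mod 13).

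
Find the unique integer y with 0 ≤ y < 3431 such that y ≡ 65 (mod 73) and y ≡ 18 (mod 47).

73⁻¹ mod 47: 73×38 ≡ 1 (mod 47), so 73⁻¹ ≡ 38.
y = 65 + 73×((18 − 65)×38 mod 47) = 65 + 73×0 = 65.

65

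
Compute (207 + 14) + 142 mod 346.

207 + 14 = 221
221 + 142 = 363 ≡ 17 (mod 346)

17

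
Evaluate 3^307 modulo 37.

3

307 in binary is 100110011, i.e. 307 = 256 + 32 + 16 + 2 + 1.
3^1 ≡ 3 (mod 37)
3^2 ≡ 3^2 = 9 (mod 37)
3^4 ≡ 9^2 = 81 ≡ 7 (mod 37)
3^8 ≡ 7^2 = 49 ≡ 12 (mod 37)
3^16 ≡ 12^2 = 144 ≡ 33 (mod 37)
3^32 ≡ 33^2 = 1089 ≡ 16 (mod 37)
3^64 ≡ 16^2 = 256 ≡ 34 (mod 37)
3^128 ≡ 34^2 = 1156 ≡ 9 (mod 37)
3^256 ≡ 9^2 = 81 ≡ 7 (mod 37)
3^307 = 3^256 · 3^32 · 3^16 · 3^2 · 3^1 ≡ 7 · 16 · 33 · 9 · 3 (mod 37).
Accumulate the product:
7 · 16 = 112 ≡ 1
1 · 33 = 33
33 · 9 = 297 ≡ 1
1 · 3 = 3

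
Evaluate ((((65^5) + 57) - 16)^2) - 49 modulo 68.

(65)^5 ≡ 29 (mod 68)
29 + 57 = 86 ≡ 18 (mod 68)
18 - 16 = 2
(2)^2 ≡ 4 (mod 68)
4 - 49 = -45 ≡ 23 (mod 68)

23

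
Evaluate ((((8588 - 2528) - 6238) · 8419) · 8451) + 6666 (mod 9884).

7644

8588 - 2528 = 6060
6060 - 6238 = -178 ≡ 9706 (mod 9884)
9706 · 8419 = 81714814 ≡ 3786 (mod 9884)
3786 · 8451 = 31995486 ≡ 978 (mod 9884)
978 + 6666 = 7644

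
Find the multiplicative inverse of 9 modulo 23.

23 = 2·9 + 5
9 = 1·5 + 4
5 = 1·4 + 1
4 = 4·1 + 0
gcd(9, 23) = 1, so the inverse exists.
Bézout: 1 = 2·23 − 5·9.
So 9⁻¹ ≡ −5 ≡ 18 (mod 23).

18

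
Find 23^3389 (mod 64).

55

By square-and-multiply:
3389 in binary is 110100111101, i.e. 3389 = 2048 + 1024 + 256 + 32 + 16 + 8 + 4 + 1.
23^1 ≡ 23 (mod 64)
23^2 ≡ 23^2 = 529 ≡ 17 (mod 64)
23^4 ≡ 17^2 = 289 ≡ 33 (mod 64)
23^8 ≡ 33^2 = 1089 ≡ 1 (mod 64)
23^16 ≡ 1^2 = 1 (mod 64)
23^32 ≡ 1^2 = 1 (mod 64)
23^64 ≡ 1^2 = 1 (mod 64)
23^128 ≡ 1^2 = 1 (mod 64)
23^256 ≡ 1^2 = 1 (mod 64)
23^512 ≡ 1^2 = 1 (mod 64)
23^1024 ≡ 1^2 = 1 (mod 64)
23^2048 ≡ 1^2 = 1 (mod 64)
23^3389 = 23^2048 · 23^1024 · 23^256 · 23^32 · 23^16 · 23^8 · 23^4 · 23^1 ≡ 1 · 1 · 1 · 1 · 1 · 1 · 33 · 23 (mod 64).
Accumulate the product:
1 · 1 = 1
1 · 1 = 1
1 · 1 = 1
1 · 1 = 1
1 · 1 = 1
1 · 33 = 33
33 · 23 = 759 ≡ 55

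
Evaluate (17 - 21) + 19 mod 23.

15

17 - 21 = -4 ≡ 19 (mod 23)
19 + 19 = 38 ≡ 15 (mod 23)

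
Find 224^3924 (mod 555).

1

3924 in binary is 111101010100, i.e. 3924 = 2048 + 1024 + 512 + 256 + 64 + 16 + 4.
224^1 ≡ 224 (mod 555)
224^2 ≡ 224^2 = 50176 ≡ 226 (mod 555)
224^4 ≡ 226^2 = 51076 ≡ 16 (mod 555)
224^8 ≡ 16^2 = 256 (mod 555)
224^16 ≡ 256^2 = 65536 ≡ 46 (mod 555)
224^32 ≡ 46^2 = 2116 ≡ 451 (mod 555)
224^64 ≡ 451^2 = 203401 ≡ 271 (mod 555)
224^128 ≡ 271^2 = 73441 ≡ 181 (mod 555)
224^256 ≡ 181^2 = 32761 ≡ 16 (mod 555)
224^512 ≡ 16^2 = 256 (mod 555)
224^1024 ≡ 256^2 = 65536 ≡ 46 (mod 555)
224^2048 ≡ 46^2 = 2116 ≡ 451 (mod 555)
224^3924 = 224^2048 · 224^1024 · 224^512 · 224^256 · 224^64 · 224^16 · 224^4 ≡ 451 · 46 · 256 · 16 · 271 · 46 · 16 (mod 555).
Accumulate the product:
451 · 46 = 20746 ≡ 211
211 · 256 = 54016 ≡ 181
181 · 16 = 2896 ≡ 121
121 · 271 = 32791 ≡ 46
46 · 46 = 2116 ≡ 451
451 · 16 = 7216 ≡ 1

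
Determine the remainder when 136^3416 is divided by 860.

436

By square-and-multiply:
3416 in binary is 110101011000, i.e. 3416 = 2048 + 1024 + 256 + 64 + 16 + 8.
136^1 ≡ 136 (mod 860)
136^2 ≡ 136^2 = 18496 ≡ 436 (mod 860)
136^4 ≡ 436^2 = 190096 ≡ 36 (mod 860)
136^8 ≡ 36^2 = 1296 ≡ 436 (mod 860)
136^16 ≡ 436^2 = 190096 ≡ 36 (mod 860)
136^32 ≡ 36^2 = 1296 ≡ 436 (mod 860)
136^64 ≡ 436^2 = 190096 ≡ 36 (mod 860)
136^128 ≡ 36^2 = 1296 ≡ 436 (mod 860)
136^256 ≡ 436^2 = 190096 ≡ 36 (mod 860)
136^512 ≡ 36^2 = 1296 ≡ 436 (mod 860)
136^1024 ≡ 436^2 = 190096 ≡ 36 (mod 860)
136^2048 ≡ 36^2 = 1296 ≡ 436 (mod 860)
136^3416 = 136^2048 · 136^1024 · 136^256 · 136^64 · 136^16 · 136^8 ≡ 436 · 36 · 36 · 36 · 36 · 436 (mod 860).
Accumulate the product:
436 · 36 = 15696 ≡ 216
216 · 36 = 7776 ≡ 36
36 · 36 = 1296 ≡ 436
436 · 36 = 15696 ≡ 216
216 · 436 = 94176 ≡ 436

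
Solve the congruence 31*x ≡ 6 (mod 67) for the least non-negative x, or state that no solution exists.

gcd(31, 67) = 1, so a unique solution mod 67 exists.
31⁻¹ ≡ 13 (mod 67).
x ≡ 13*6 ≡ 11 (mod 67).

11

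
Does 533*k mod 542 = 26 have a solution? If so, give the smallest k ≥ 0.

238

gcd(533, 542) = 1, so a unique solution mod 542 exists.
533⁻¹ ≡ 301 (mod 542).
k ≡ 301*26 ≡ 238 (mod 542).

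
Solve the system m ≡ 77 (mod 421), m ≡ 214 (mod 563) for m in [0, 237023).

421⁻¹ mod 563: 421*337 ≡ 1 (mod 563), so 421⁻¹ ≡ 337.
m = 77 + 421*((214 − 77)*337 mod 563) = 77 + 421*3 = 1340.
Check: 1340 mod 421 = 77, 1340 mod 563 = 214. ✓

1340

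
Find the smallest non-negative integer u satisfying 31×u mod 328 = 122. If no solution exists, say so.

gcd(31, 328) = 1, so a unique solution mod 328 exists.
31⁻¹ ≡ 127 (mod 328).
u ≡ 127×122 ≡ 78 (mod 328).

78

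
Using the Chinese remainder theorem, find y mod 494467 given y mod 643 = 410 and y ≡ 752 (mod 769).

139941

643⁻¹ mod 769: 643*592 ≡ 1 (mod 769), so 643⁻¹ ≡ 592.
y = 410 + 643*((752 − 410)*592 mod 769) = 410 + 643*217 = 139941.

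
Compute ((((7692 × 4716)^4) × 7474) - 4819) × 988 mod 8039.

470

7692 × 4716 = 36275472 ≡ 3504 (mod 8039)
(3504)^4 ≡ 4963 (mod 8039)
4963 × 7474 = 37093462 ≡ 1516 (mod 8039)
1516 - 4819 = -3303 ≡ 4736 (mod 8039)
4736 × 988 = 4679168 ≡ 470 (mod 8039)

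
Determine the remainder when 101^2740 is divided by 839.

By square-and-multiply:
101^1 ≡ 101 (mod 839)
101^2 ≡ 101^2 = 10201 ≡ 133 (mod 839)
101^4 ≡ 133^2 = 17689 ≡ 70 (mod 839)
101^8 ≡ 70^2 = 4900 ≡ 705 (mod 839)
101^16 ≡ 705^2 = 497025 ≡ 337 (mod 839)
101^32 ≡ 337^2 = 113569 ≡ 304 (mod 839)
101^64 ≡ 304^2 = 92416 ≡ 126 (mod 839)
101^128 ≡ 126^2 = 15876 ≡ 774 (mod 839)
101^256 ≡ 774^2 = 599076 ≡ 30 (mod 839)
101^512 ≡ 30^2 = 900 ≡ 61 (mod 839)
101^1024 ≡ 61^2 = 3721 ≡ 365 (mod 839)
101^2048 ≡ 365^2 = 133225 ≡ 663 (mod 839)
101^2740 = 101^2048 · 101^512 · 101^128 · 101^32 · 101^16 · 101^4 ≡ 663 · 61 · 774 · 304 · 337 · 70 (mod 839).
Accumulate the product:
663 · 61 = 40443 ≡ 171
171 · 774 = 132354 ≡ 631
631 · 304 = 191824 ≡ 532
532 · 337 = 179284 ≡ 577
577 · 70 = 40390 ≡ 118

118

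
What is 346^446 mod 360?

446 in binary is 110111110, i.e. 446 = 256 + 128 + 32 + 16 + 8 + 4 + 2.
346^1 ≡ 346 (mod 360)
346^2 ≡ 346^2 = 119716 ≡ 196 (mod 360)
346^4 ≡ 196^2 = 38416 ≡ 256 (mod 360)
346^8 ≡ 256^2 = 65536 ≡ 16 (mod 360)
346^16 ≡ 16^2 = 256 (mod 360)
346^32 ≡ 256^2 = 65536 ≡ 16 (mod 360)
346^64 ≡ 16^2 = 256 (mod 360)
346^128 ≡ 256^2 = 65536 ≡ 16 (mod 360)
346^256 ≡ 16^2 = 256 (mod 360)
346^446 = 346^256 * 346^128 * 346^32 * 346^16 * 346^8 * 346^4 * 346^2 ≡ 256 * 16 * 16 * 256 * 16 * 256 * 196 (mod 360).
Accumulate the product:
256 * 16 = 4096 ≡ 136
136 * 16 = 2176 ≡ 16
16 * 256 = 4096 ≡ 136
136 * 16 = 2176 ≡ 16
16 * 256 = 4096 ≡ 136
136 * 196 = 26656 ≡ 16

16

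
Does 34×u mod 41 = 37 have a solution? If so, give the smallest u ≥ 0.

24

gcd(34, 41) = 1, so a unique solution mod 41 exists.
34⁻¹ ≡ 35 (mod 41).
u ≡ 35×37 ≡ 24 (mod 41).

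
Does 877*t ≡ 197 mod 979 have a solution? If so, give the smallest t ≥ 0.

gcd(877, 979) = 1, so a unique solution mod 979 exists.
877⁻¹ ≡ 931 (mod 979).
t ≡ 931*197 ≡ 334 (mod 979).

334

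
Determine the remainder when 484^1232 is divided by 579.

Compute successive squares:
1232 in binary is 10011010000, i.e. 1232 = 1024 + 128 + 64 + 16.
484^1 ≡ 484 (mod 579)
484^2 ≡ 484^2 = 234256 ≡ 340 (mod 579)
484^4 ≡ 340^2 = 115600 ≡ 379 (mod 579)
484^8 ≡ 379^2 = 143641 ≡ 49 (mod 579)
484^16 ≡ 49^2 = 2401 ≡ 85 (mod 579)
484^32 ≡ 85^2 = 7225 ≡ 277 (mod 579)
484^64 ≡ 277^2 = 76729 ≡ 301 (mod 579)
484^128 ≡ 301^2 = 90601 ≡ 277 (mod 579)
484^256 ≡ 277^2 = 76729 ≡ 301 (mod 579)
484^512 ≡ 301^2 = 90601 ≡ 277 (mod 579)
484^1024 ≡ 277^2 = 76729 ≡ 301 (mod 579)
484^1232 = 484^1024 * 484^128 * 484^64 * 484^16 ≡ 301 * 277 * 301 * 85 (mod 579).
Accumulate the product:
301 * 277 = 83377 ≡ 1
1 * 301 = 301
301 * 85 = 25585 ≡ 109

109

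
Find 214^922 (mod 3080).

Using repeated squaring:
922 in binary is 1110011010, i.e. 922 = 512 + 256 + 128 + 16 + 8 + 2.
214^1 ≡ 214 (mod 3080)
214^2 ≡ 214^2 = 45796 ≡ 2676 (mod 3080)
214^4 ≡ 2676^2 = 7160976 ≡ 3056 (mod 3080)
214^8 ≡ 3056^2 = 9339136 ≡ 576 (mod 3080)
214^16 ≡ 576^2 = 331776 ≡ 2216 (mod 3080)
214^32 ≡ 2216^2 = 4910656 ≡ 1136 (mod 3080)
214^64 ≡ 1136^2 = 1290496 ≡ 3056 (mod 3080)
214^128 ≡ 3056^2 = 9339136 ≡ 576 (mod 3080)
214^256 ≡ 576^2 = 331776 ≡ 2216 (mod 3080)
214^512 ≡ 2216^2 = 4910656 ≡ 1136 (mod 3080)
214^922 = 214^512 × 214^256 × 214^128 × 214^16 × 214^8 × 214^2 ≡ 1136 × 2216 × 576 × 2216 × 576 × 2676 (mod 3080).
Accumulate the product:
1136 × 2216 = 2517376 ≡ 1016
1016 × 576 = 585216 ≡ 16
16 × 2216 = 35456 ≡ 1576
1576 × 576 = 907776 ≡ 2256
2256 × 2676 = 6037056 ≡ 256

256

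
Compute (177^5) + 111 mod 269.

147

(177)^5 ≡ 36 (mod 269)
36 + 111 = 147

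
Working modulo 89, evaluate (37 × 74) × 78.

53

37 × 74 = 2738 ≡ 68 (mod 89)
68 × 78 = 5304 ≡ 53 (mod 89)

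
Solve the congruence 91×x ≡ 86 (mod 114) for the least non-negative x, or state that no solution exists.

26

gcd(91, 114) = 1, so a unique solution mod 114 exists.
91⁻¹ ≡ 109 (mod 114).
x ≡ 109×86 ≡ 26 (mod 114).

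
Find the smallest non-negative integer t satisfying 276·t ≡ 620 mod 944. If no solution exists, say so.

gcd(276, 944) = 4, and 4 | 620, so solutions exist.
Divide through by 4: 69·t = 155 (mod 236).
69⁻¹ ≡ 65 (mod 236).
t ≡ 65·155 ≡ 163 (mod 236).
The smallest non-negative solution is t = 163.

163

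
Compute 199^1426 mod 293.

199^1 ≡ 199 (mod 293)
199^2 ≡ 199^2 = 39601 ≡ 46 (mod 293)
199^4 ≡ 46^2 = 2116 ≡ 65 (mod 293)
199^8 ≡ 65^2 = 4225 ≡ 123 (mod 293)
199^16 ≡ 123^2 = 15129 ≡ 186 (mod 293)
199^32 ≡ 186^2 = 34596 ≡ 22 (mod 293)
199^64 ≡ 22^2 = 484 ≡ 191 (mod 293)
199^128 ≡ 191^2 = 36481 ≡ 149 (mod 293)
199^256 ≡ 149^2 = 22201 ≡ 226 (mod 293)
199^512 ≡ 226^2 = 51076 ≡ 94 (mod 293)
199^1024 ≡ 94^2 = 8836 ≡ 46 (mod 293)
199^1426 = 199^1024 · 199^256 · 199^128 · 199^16 · 199^2 ≡ 46 · 226 · 149 · 186 · 46 (mod 293).
Accumulate the product:
46 · 226 = 10396 ≡ 141
141 · 149 = 21009 ≡ 206
206 · 186 = 38316 ≡ 226
226 · 46 = 10396 ≡ 141

141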